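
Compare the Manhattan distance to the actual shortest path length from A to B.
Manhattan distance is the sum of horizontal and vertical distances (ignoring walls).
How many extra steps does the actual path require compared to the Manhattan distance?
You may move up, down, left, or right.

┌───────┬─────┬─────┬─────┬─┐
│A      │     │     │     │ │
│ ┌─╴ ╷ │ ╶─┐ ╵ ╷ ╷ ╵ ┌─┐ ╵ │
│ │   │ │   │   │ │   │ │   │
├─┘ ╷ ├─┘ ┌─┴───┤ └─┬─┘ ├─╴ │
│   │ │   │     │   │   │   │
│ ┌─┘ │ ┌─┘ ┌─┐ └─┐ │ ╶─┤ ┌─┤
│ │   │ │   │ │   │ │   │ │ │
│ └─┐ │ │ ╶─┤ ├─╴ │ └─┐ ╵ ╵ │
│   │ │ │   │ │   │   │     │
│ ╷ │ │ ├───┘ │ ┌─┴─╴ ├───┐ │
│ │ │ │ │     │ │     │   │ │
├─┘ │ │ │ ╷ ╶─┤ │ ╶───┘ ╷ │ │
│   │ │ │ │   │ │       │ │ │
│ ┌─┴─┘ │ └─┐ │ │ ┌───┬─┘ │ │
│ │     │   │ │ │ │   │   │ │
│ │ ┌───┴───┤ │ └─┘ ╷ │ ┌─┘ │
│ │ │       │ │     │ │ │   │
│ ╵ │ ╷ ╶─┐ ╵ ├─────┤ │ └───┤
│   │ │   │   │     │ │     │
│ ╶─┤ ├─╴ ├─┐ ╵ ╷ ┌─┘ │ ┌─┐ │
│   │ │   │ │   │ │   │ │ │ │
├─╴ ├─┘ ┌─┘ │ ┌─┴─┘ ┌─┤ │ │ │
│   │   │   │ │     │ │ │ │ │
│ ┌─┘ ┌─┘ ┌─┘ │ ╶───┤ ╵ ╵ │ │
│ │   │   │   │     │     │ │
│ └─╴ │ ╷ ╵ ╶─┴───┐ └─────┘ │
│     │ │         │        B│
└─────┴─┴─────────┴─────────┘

Manhattan distance: |13 - 0| + |13 - 0| = 26
Actual path length: 60
Extra steps: 60 - 26 = 34

Solution:

┌───────┬─────┬─────┬─────┬─┐
│A → ↓  │↱ → ↓│↱ ↓  │     │ │
│ ┌─╴ ╷ │ ╶─┐ ╵ ╷ ╷ ╵ ┌─┐ ╵ │
│ │↓ ↲│ │↑  │↳ ↑│↓│   │ │   │
├─┘ ╷ ├─┘ ┌─┴───┤ └─┬─┘ ├─╴ │
│↓ ↲│ │↱ ↑│     │↳ ↓│   │   │
│ ┌─┘ │ ┌─┘ ┌─┐ └─┐ │ ╶─┤ ┌─┤
│↓│   │↑│   │ │   │↓│   │ │ │
│ └─┐ │ │ ╶─┤ ├─╴ │ └─┐ ╵ ╵ │
│↳ ↓│ │↑│   │ │   │↳ ↓│     │
│ ╷ │ │ ├───┘ │ ┌─┴─╴ ├───┐ │
│ │↓│ │↑│     │ │↓ ← ↲│↱ ↓│ │
├─┘ │ │ │ ╷ ╶─┤ │ ╶───┘ ╷ │ │
│↓ ↲│ │↑│ │   │ │↳ → → ↑│↓│ │
│ ┌─┴─┘ │ └─┐ │ │ ┌───┬─┘ │ │
│↓│↱ → ↑│   │ │ │ │   │↓ ↲│ │
│ │ ┌───┴───┤ │ └─┘ ╷ │ ┌─┘ │
│↓│↑│       │ │     │ │↓│   │
│ ╵ │ ╷ ╶─┐ ╵ ├─────┤ │ └───┤
│↳ ↑│ │   │   │     │ │↳ → ↓│
│ ╶─┤ ├─╴ ├─┐ ╵ ╷ ┌─┘ │ ┌─┐ │
│   │ │   │ │   │ │   │ │ │↓│
├─╴ ├─┘ ┌─┘ │ ┌─┴─┘ ┌─┤ │ │ │
│   │   │   │ │     │ │ │ │↓│
│ ┌─┘ ┌─┘ ┌─┘ │ ╶───┤ ╵ ╵ │ │
│ │   │   │   │     │     │↓│
│ └─╴ │ ╷ ╵ ╶─┴───┐ └─────┘ │
│     │ │         │        B│
└─────┴─┴─────────┴─────────┘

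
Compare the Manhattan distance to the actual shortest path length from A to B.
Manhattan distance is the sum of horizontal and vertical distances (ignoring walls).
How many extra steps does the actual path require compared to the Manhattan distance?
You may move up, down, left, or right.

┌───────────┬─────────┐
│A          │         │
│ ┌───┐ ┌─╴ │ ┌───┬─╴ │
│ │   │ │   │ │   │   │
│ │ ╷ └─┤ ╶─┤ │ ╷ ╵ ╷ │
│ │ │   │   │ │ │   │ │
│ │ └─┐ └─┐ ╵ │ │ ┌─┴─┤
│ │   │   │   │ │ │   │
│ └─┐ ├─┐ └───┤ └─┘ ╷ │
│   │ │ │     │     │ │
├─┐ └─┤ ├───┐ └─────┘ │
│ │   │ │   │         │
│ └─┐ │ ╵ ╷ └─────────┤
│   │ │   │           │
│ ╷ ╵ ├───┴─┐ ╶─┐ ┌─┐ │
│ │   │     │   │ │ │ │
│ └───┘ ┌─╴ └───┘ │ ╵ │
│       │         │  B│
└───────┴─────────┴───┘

Manhattan distance: |8 - 0| + |10 - 0| = 18
Actual path length: 30
Extra steps: 30 - 18 = 12

Solution:

┌───────────┬─────────┐
│A          │         │
│ ┌───┐ ┌─╴ │ ┌───┬─╴ │
│↓│   │ │   │ │   │   │
│ │ ╷ └─┤ ╶─┤ │ ╷ ╵ ╷ │
│↓│ │   │   │ │ │   │ │
│ │ └─┐ └─┐ ╵ │ │ ┌─┴─┤
│↓│   │   │   │ │ │   │
│ └─┐ ├─┐ └───┤ └─┘ ╷ │
│↳ ↓│ │ │     │     │ │
├─┐ └─┤ ├───┐ └─────┘ │
│ │↳ ↓│ │   │         │
│ └─┐ │ ╵ ╷ └─────────┤
│↓ ↰│↓│   │      ↱ → ↓│
│ ╷ ╵ ├───┴─┐ ╶─┐ ┌─┐ │
│↓│↑ ↲│↱ → ↓│   │↑│ │↓│
│ └───┘ ┌─╴ └───┘ │ ╵ │
│↳ → → ↑│  ↳ → → ↑│  B│
└───────┴─────────┴───┘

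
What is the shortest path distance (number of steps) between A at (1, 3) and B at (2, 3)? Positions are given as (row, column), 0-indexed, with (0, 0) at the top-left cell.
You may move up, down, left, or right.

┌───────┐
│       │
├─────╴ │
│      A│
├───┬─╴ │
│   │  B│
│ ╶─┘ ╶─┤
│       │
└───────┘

Finding path from (1, 3) to (2, 3):
Path: (1,3) → (2,3)
Distance: 1 steps

Solution:

┌───────┐
│       │
├─────╴ │
│      A│
├───┬─╴ │
│   │  B│
│ ╶─┘ ╶─┤
│       │
└───────┘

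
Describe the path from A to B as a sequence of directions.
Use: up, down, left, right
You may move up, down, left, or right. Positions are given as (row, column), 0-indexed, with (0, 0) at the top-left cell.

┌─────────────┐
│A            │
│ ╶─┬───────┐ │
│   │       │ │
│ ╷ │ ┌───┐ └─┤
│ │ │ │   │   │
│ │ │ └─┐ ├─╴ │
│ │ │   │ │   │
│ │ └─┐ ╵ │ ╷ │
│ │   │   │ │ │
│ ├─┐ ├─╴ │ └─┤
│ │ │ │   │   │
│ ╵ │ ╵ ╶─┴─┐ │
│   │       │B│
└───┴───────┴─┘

Finding the path and converting it to directions:
Path through cells: (0,0) → (1,0) → (1,1) → (2,1) → (3,1) → (4,1) → (4,2) → (5,2) → (6,2) → (6,3) → (5,3) → (5,4) → (4,4) → (4,3) → (3,3) → (3,2) → (2,2) → (1,2) → (1,3) → (1,4) → (1,5) → (2,5) → (2,6) → (3,6) → (3,5) → (4,5) → (5,5) → (5,6) → (6,6)
Directions: down, right, down, down, down, right, down, down, right, up, right, up, left, up, left, up, up, right, right, right, down, right, down, left, down, down, right, down

Solution:

┌─────────────┐
│A            │
│ ╶─┬───────┐ │
│↳ ↓│↱ → → ↓│ │
│ ╷ │ ┌───┐ └─┤
│ │↓│↑│   │↳ ↓│
│ │ │ └─┐ ├─╴ │
│ │↓│↑ ↰│ │↓ ↲│
│ │ └─┐ ╵ │ ╷ │
│ │↳ ↓│↑ ↰│↓│ │
│ ├─┐ ├─╴ │ └─┤
│ │ │↓│↱ ↑│↳ ↓│
│ ╵ │ ╵ ╶─┴─┐ │
│   │↳ ↑    │B│
└───┴───────┴─┘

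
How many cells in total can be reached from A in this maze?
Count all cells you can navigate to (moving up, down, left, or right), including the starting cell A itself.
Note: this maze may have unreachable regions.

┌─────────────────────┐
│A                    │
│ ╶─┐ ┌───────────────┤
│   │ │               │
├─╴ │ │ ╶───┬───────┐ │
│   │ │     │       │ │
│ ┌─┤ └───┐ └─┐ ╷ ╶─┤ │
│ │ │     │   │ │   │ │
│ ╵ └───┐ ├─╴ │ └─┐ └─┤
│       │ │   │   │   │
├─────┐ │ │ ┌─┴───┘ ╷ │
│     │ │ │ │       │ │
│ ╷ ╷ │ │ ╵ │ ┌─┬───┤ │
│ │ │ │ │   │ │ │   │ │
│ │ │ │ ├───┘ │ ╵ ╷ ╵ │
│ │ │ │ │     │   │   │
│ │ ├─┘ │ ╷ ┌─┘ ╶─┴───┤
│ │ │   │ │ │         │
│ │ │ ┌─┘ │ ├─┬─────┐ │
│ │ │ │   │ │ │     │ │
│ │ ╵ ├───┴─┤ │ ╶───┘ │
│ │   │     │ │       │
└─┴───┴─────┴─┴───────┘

Using BFS/flood-fill to find all reachable cells from A:
Maze size: 11 × 11 = 121 total cells
51 cell(s) are walled off and cannot be reached from A.
Reachable cells: 70

Reachable region (· marks reachable cells):

┌─────────────────────┐
│A · · · · · · · · · ·│
│ ╶─┐ ┌───────────────┤
│· ·│·│· · · · · · · ·│
├─╴ │ │ ╶───┬───────┐ │
│· ·│·│· · ·│       │·│
│ ┌─┤ └───┐ └─┐ ╷ ╶─┤ │
│·│·│· · ·│· ·│ │   │·│
│ ╵ └───┐ ├─╴ │ └─┐ └─┤
│· · · ·│·│· ·│   │   │
├─────┐ │ │ ┌─┴───┘ ╷ │
│· · ·│·│·│·│       │ │
│ ╷ ╷ │ │ ╵ │ ┌─┬───┤ │
│·│·│·│·│· ·│ │ │   │ │
│ │ │ │ ├───┘ │ ╵ ╷ ╵ │
│·│·│·│·│     │   │   │
│ │ ├─┘ │ ╷ ┌─┘ ╶─┴───┤
│·│·│· ·│ │ │         │
│ │ │ ┌─┘ │ ├─┬─────┐ │
│·│·│·│   │ │ │     │ │
│ │ ╵ ├───┴─┤ │ ╶───┘ │
│·│· ·│     │ │       │
└─┴───┴─────┴─┴───────┘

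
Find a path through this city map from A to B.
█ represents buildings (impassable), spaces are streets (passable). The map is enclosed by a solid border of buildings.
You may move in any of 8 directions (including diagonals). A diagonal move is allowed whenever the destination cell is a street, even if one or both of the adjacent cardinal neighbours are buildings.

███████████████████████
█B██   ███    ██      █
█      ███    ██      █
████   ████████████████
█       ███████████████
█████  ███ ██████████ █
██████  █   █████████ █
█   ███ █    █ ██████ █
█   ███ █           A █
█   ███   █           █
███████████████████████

Finding the shortest path from A to B:
Movement: 8-directional
Path length: 21 steps
Directions: left → left → left → left → left → left → left → left → left → left → left → down-left → up-left → up → up → up-left → up-left → up-left → up-left → left → up-left

Solution:

███████████████████████
█B██   ███    ██      █
█ ↖←   ███    ██      █
████↖  ████████████████
█    ↖  ███████████████
█████ ↖███ ██████████ █
██████ ↖█   █████████ █
█   ███↑█    █ ██████ █
█   ███↑█↙←←←←←←←←←←A █
█   ███ ↖ █           █
███████████████████████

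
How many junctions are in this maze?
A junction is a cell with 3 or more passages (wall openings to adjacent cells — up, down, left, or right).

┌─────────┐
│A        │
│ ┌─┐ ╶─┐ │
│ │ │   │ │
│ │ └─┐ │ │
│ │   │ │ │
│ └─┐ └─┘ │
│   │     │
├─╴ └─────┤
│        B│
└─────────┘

Checking each cell for number of passages:

Junctions found (3+ passages):
  (0, 2): 3 passages
  (4, 1): 3 passages
Total junctions: 2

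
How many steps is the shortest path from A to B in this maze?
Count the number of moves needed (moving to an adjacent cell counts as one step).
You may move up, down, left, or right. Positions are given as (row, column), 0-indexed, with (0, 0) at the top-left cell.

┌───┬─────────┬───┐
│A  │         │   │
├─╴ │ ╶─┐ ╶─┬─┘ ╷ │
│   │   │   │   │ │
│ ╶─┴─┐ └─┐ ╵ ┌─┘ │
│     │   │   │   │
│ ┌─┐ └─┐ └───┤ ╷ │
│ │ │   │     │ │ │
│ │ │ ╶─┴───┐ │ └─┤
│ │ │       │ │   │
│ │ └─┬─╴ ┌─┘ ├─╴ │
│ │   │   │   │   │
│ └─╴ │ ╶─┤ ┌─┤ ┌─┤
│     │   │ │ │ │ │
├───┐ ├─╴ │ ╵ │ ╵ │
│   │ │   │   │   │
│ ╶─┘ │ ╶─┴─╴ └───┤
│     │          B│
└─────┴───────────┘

Using BFS to find shortest path:
Start: (0, 0), End: (8, 8)
Path found:
(0,0) → (0,1) → (1,1) → (1,0) → (2,0) → (2,1) → (2,2) → (3,2) → (4,2) → (4,3) → (4,4) → (5,4) → (5,3) → (6,3) → (6,4) → (7,4) → (7,3) → (8,3) → (8,4) → (8,5) → (8,6) → (8,7) → (8,8)
Number of steps: 22

Solution:

┌───┬─────────┬───┐
│A ↓│         │   │
├─╴ │ ╶─┐ ╶─┬─┘ ╷ │
│↓ ↲│   │   │   │ │
│ ╶─┴─┐ └─┐ ╵ ┌─┘ │
│↳ → ↓│   │   │   │
│ ┌─┐ └─┐ └───┤ ╷ │
│ │ │↓  │     │ │ │
│ │ │ ╶─┴───┐ │ └─┤
│ │ │↳ → ↓  │ │   │
│ │ └─┬─╴ ┌─┘ ├─╴ │
│ │   │↓ ↲│   │   │
│ └─╴ │ ╶─┤ ┌─┤ ┌─┤
│     │↳ ↓│ │ │ │ │
├───┐ ├─╴ │ ╵ │ ╵ │
│   │ │↓ ↲│   │   │
│ ╶─┘ │ ╶─┴─╴ └───┤
│     │↳ → → → → B│
└─────┴───────────┘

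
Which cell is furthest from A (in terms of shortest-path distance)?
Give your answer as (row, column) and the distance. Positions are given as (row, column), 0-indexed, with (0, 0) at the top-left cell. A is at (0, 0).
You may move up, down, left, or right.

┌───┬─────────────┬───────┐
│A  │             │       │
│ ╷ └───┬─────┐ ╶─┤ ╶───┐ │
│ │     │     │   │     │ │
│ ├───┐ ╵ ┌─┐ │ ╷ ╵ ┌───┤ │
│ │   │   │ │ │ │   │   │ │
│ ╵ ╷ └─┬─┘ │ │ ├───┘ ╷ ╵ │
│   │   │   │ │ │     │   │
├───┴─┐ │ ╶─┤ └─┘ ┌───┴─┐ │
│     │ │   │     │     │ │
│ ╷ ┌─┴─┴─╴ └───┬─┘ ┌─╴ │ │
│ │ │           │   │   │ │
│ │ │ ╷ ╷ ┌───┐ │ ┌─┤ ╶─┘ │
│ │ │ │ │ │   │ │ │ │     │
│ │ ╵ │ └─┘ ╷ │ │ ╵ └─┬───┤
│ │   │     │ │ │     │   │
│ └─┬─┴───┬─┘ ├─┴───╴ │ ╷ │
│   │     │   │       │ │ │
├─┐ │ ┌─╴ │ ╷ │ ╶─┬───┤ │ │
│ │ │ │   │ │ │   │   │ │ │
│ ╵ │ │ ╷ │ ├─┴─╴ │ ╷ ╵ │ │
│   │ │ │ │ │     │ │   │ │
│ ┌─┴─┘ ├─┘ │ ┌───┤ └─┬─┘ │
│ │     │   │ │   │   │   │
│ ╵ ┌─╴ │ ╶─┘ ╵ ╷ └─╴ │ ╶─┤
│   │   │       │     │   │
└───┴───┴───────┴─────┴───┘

Computing BFS distances from A to all cells:
Furthest cell: (10, 2)
Distance: 94 steps

Path from A to the furthest cell:

┌───┬─────────────┬───────┐
│A ↓│             │       │
│ ╷ └───┬─────┐ ╶─┤ ╶───┐ │
│ │↳ → ↓│↱ → ↓│   │     │ │
│ ├───┐ ╵ ┌─┐ │ ╷ ╵ ┌───┤ │
│ │   │↳ ↑│ │↓│ │   │↱ ↓│ │
│ ╵ ╷ └─┬─┘ │ │ ├───┘ ╷ ╵ │
│   │   │   │↓│ │↱ → ↑│↳ ↓│
├───┴─┐ │ ╶─┤ └─┘ ┌───┴─┐ │
│↓ ↰  │ │   │↳ → ↑│↓ ← ↰│↓│
│ ╷ ┌─┴─┴─╴ └───┬─┘ ┌─╴ │ │
│↓│↑│↓ ↰        │↓ ↲│↱ ↑│↓│
│ │ │ ╷ ╷ ┌───┐ │ ┌─┤ ╶─┘ │
│↓│↑│↓│↑│ │↓ ↰│ │↓│ │↑ ← ↲│
│ │ ╵ │ └─┘ ╷ │ │ ╵ └─┬───┤
│↓│↑ ↲│↑ ← ↲│↑│ │↳ → ↓│   │
│ └─┬─┴───┬─┘ ├─┴───╴ │ ╷ │
│↳ ↓│↓ ← ↰│↱ ↑│↓ ← ← ↲│ │ │
├─┐ │ ┌─╴ │ ╷ │ ╶─┬───┤ │ │
│ │↓│↓│↱ ↑│↑│ │↳ ↓│   │ │ │
│ ╵ │ │ ╷ │ ├─┴─╴ │ ╷ ╵ │ │
│↓ ↲│B│↑│ │↑│↓ ← ↲│ │   │ │
│ ┌─┴─┘ ├─┘ │ ┌───┤ └─┬─┘ │
│↓│↱ → ↑│↱ ↑│↓│   │   │   │
│ ╵ ┌─╴ │ ╶─┘ ╵ ╷ └─╴ │ ╶─┤
│↳ ↑│   │↑ ← ↲  │     │   │
└───┴───┴───────┴─────┴───┘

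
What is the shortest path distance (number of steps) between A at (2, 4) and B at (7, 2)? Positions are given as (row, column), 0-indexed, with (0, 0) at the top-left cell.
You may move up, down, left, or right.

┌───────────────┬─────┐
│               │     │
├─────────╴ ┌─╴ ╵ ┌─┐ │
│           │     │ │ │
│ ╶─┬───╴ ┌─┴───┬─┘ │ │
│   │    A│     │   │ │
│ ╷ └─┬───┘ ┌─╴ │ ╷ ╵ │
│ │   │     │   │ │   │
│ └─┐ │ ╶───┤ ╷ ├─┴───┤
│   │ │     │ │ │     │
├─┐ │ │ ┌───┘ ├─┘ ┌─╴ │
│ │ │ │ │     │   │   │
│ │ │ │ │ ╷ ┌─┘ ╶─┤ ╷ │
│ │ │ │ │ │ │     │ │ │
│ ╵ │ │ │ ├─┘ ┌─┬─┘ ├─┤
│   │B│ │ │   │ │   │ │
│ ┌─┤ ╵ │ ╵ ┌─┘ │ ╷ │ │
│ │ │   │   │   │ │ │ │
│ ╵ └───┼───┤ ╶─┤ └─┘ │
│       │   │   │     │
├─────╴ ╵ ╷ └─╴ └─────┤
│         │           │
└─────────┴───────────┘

Finding path from (2, 4) to (7, 2):
Path: (2,4) → (1,4) → (1,3) → (1,2) → (1,1) → (1,0) → (2,0) → (2,1) → (3,1) → (3,2) → (4,2) → (5,2) → (6,2) → (7,2)
Distance: 13 steps

Solution:

┌───────────────┬─────┐
│               │     │
├─────────╴ ┌─╴ ╵ ┌─┐ │
│↓ ← ← ← ↰  │     │ │ │
│ ╶─┬───╴ ┌─┴───┬─┘ │ │
│↳ ↓│    A│     │   │ │
│ ╷ └─┬───┘ ┌─╴ │ ╷ ╵ │
│ │↳ ↓│     │   │ │   │
│ └─┐ │ ╶───┤ ╷ ├─┴───┤
│   │↓│     │ │ │     │
├─┐ │ │ ┌───┘ ├─┘ ┌─╴ │
│ │ │↓│ │     │   │   │
│ │ │ │ │ ╷ ┌─┘ ╶─┤ ╷ │
│ │ │↓│ │ │ │     │ │ │
│ ╵ │ │ │ ├─┘ ┌─┬─┘ ├─┤
│   │B│ │ │   │ │   │ │
│ ┌─┤ ╵ │ ╵ ┌─┘ │ ╷ │ │
│ │ │   │   │   │ │ │ │
│ ╵ └───┼───┤ ╶─┤ └─┘ │
│       │   │   │     │
├─────╴ ╵ ╷ └─╴ └─────┤
│         │           │
└─────────┴───────────┘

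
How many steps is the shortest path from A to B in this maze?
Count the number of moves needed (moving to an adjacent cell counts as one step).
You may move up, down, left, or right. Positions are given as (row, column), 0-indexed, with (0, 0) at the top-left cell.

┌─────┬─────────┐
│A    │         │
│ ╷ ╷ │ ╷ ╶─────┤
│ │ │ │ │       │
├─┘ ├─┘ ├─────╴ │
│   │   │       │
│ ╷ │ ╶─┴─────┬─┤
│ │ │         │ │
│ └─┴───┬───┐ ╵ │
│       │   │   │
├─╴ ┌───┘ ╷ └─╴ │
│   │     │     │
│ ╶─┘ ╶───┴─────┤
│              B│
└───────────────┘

Using BFS to find shortest path:
Start: (0, 0), End: (6, 7)
Path found:
(0,0) → (0,1) → (1,1) → (2,1) → (2,0) → (3,0) → (4,0) → (4,1) → (5,1) → (5,0) → (6,0) → (6,1) → (6,2) → (6,3) → (6,4) → (6,5) → (6,6) → (6,7)
Number of steps: 17

Solution:

┌─────┬─────────┐
│A ↓  │         │
│ ╷ ╷ │ ╷ ╶─────┤
│ │↓│ │ │       │
├─┘ ├─┘ ├─────╴ │
│↓ ↲│   │       │
│ ╷ │ ╶─┴─────┬─┤
│↓│ │         │ │
│ └─┴───┬───┐ ╵ │
│↳ ↓    │   │   │
├─╴ ┌───┘ ╷ └─╴ │
│↓ ↲│     │     │
│ ╶─┘ ╶───┴─────┤
│↳ → → → → → → B│
└───────────────┘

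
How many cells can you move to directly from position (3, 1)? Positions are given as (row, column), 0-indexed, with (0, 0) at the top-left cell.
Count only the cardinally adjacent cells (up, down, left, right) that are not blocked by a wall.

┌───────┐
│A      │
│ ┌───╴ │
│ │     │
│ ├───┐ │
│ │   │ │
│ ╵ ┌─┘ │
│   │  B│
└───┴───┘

Checking passable neighbors of (3, 1):
Neighbors: (2, 1), (3, 0)
Count: 2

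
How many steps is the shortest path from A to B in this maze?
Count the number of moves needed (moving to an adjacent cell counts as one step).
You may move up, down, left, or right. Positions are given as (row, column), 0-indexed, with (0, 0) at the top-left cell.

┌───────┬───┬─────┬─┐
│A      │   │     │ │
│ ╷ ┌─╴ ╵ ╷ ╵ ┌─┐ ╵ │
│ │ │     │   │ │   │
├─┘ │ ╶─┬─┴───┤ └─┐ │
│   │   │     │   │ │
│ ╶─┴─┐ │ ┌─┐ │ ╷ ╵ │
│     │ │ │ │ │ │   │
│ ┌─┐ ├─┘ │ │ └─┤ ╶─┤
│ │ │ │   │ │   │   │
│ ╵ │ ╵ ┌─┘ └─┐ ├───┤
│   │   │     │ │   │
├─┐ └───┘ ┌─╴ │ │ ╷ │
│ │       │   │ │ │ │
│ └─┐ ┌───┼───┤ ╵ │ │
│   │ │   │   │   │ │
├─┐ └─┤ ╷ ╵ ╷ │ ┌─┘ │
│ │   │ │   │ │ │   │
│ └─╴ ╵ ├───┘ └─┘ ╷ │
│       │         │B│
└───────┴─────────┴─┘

Using BFS to find shortest path:
Start: (0, 0), End: (9, 9)
Path found:
(0,0) → (0,1) → (1,1) → (2,1) → (2,0) → (3,0) → (3,1) → (3,2) → (4,2) → (5,2) → (5,3) → (4,3) → (4,4) → (3,4) → (2,4) → (2,5) → (2,6) → (3,6) → (4,6) → (4,7) → (5,7) → (6,7) → (7,7) → (7,8) → (6,8) → (5,8) → (5,9) → (6,9) → (7,9) → (8,9) → (9,9)
Number of steps: 30

Solution:

┌───────┬───┬─────┬─┐
│A ↓    │   │     │ │
│ ╷ ┌─╴ ╵ ╷ ╵ ┌─┐ ╵ │
│ │↓│     │   │ │   │
├─┘ │ ╶─┬─┴───┤ └─┐ │
│↓ ↲│   │↱ → ↓│   │ │
│ ╶─┴─┐ │ ┌─┐ │ ╷ ╵ │
│↳ → ↓│ │↑│ │↓│ │   │
│ ┌─┐ ├─┘ │ │ └─┤ ╶─┤
│ │ │↓│↱ ↑│ │↳ ↓│   │
│ ╵ │ ╵ ┌─┘ └─┐ ├───┤
│   │↳ ↑│     │↓│↱ ↓│
├─┐ └───┘ ┌─╴ │ │ ╷ │
│ │       │   │↓│↑│↓│
│ └─┐ ┌───┼───┤ ╵ │ │
│   │ │   │   │↳ ↑│↓│
├─┐ └─┤ ╷ ╵ ╷ │ ┌─┘ │
│ │   │ │   │ │ │  ↓│
│ └─╴ ╵ ├───┘ └─┘ ╷ │
│       │         │B│
└───────┴─────────┴─┘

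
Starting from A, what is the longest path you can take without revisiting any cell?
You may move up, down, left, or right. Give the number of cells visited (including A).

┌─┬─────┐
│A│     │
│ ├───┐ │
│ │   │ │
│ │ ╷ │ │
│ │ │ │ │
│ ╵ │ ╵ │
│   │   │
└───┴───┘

Finding longest simple path using DFS:
Start: (0, 0)
Longest path visits 16 cells
Path: A → down → down → down → right → up → up → right → down → down → right → up → up → up → left → left

Solution:

┌─┬─────┐
│A│B ← ↰│
│ ├───┐ │
│↓│↱ ↓│↑│
│ │ ╷ │ │
│↓│↑│↓│↑│
│ ╵ │ ╵ │
│↳ ↑│↳ ↑│
└───┴───┘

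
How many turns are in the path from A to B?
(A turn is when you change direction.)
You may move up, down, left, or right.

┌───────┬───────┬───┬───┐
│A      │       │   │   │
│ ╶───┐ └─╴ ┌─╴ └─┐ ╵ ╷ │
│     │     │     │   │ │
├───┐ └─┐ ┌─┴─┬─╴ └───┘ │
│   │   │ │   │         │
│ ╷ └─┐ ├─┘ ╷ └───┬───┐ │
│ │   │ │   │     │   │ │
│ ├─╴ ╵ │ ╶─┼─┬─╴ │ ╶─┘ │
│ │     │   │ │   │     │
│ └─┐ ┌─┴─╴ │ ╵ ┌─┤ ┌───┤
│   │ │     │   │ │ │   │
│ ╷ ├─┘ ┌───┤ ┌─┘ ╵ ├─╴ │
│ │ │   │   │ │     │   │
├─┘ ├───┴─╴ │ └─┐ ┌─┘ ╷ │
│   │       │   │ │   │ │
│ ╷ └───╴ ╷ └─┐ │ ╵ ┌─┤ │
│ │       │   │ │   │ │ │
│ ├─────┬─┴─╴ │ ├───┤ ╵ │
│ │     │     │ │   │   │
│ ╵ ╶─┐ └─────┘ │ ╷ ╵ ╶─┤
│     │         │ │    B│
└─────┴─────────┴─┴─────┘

Directions: right, right, right, down, right, right, up, right, right, down, right, down, right, right, right, down, down, left, left, down, down, left, down, down, right, up, right, up, right, down, down, down, left, down, right
Number of turns: 22

Solution:

┌───────┬───────┬───┬───┐
│A → → ↓│  ↱ → ↓│   │   │
│ ╶───┐ └─╴ ┌─╴ └─┐ ╵ ╷ │
│     │↳ → ↑│  ↳ ↓│   │ │
├───┐ └─┐ ┌─┴─┬─╴ └───┘ │
│   │   │ │   │  ↳ → → ↓│
│ ╷ └─┐ ├─┘ ╷ └───┬───┐ │
│ │   │ │   │     │   │↓│
│ ├─╴ ╵ │ ╶─┼─┬─╴ │ ╶─┘ │
│ │     │   │ │   │↓ ← ↲│
│ └─┐ ┌─┴─╴ │ ╵ ┌─┤ ┌───┤
│   │ │     │   │ │↓│   │
│ ╷ ├─┘ ┌───┤ ┌─┘ ╵ ├─╴ │
│ │ │   │   │ │  ↓ ↲│↱ ↓│
├─┘ ├───┴─╴ │ └─┐ ┌─┘ ╷ │
│   │       │   │↓│↱ ↑│↓│
│ ╷ └───╴ ╷ └─┐ │ ╵ ┌─┤ │
│ │       │   │ │↳ ↑│ │↓│
│ ├─────┬─┴─╴ │ ├───┤ ╵ │
│ │     │     │ │   │↓ ↲│
│ ╵ ╶─┐ └─────┘ │ ╷ ╵ ╶─┤
│     │         │ │  ↳ B│
└─────┴─────────┴─┴─────┘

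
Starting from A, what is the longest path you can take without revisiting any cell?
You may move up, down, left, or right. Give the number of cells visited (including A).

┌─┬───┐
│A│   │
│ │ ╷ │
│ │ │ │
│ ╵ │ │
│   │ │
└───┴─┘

Finding longest simple path using DFS:
Start: (0, 0)
Longest path visits 9 cells
Path: A → down → down → right → up → up → right → down → down

Solution:

┌─┬───┐
│A│↱ ↓│
│ │ ╷ │
│↓│↑│↓│
│ ╵ │ │
│↳ ↑│B│
└───┴─┘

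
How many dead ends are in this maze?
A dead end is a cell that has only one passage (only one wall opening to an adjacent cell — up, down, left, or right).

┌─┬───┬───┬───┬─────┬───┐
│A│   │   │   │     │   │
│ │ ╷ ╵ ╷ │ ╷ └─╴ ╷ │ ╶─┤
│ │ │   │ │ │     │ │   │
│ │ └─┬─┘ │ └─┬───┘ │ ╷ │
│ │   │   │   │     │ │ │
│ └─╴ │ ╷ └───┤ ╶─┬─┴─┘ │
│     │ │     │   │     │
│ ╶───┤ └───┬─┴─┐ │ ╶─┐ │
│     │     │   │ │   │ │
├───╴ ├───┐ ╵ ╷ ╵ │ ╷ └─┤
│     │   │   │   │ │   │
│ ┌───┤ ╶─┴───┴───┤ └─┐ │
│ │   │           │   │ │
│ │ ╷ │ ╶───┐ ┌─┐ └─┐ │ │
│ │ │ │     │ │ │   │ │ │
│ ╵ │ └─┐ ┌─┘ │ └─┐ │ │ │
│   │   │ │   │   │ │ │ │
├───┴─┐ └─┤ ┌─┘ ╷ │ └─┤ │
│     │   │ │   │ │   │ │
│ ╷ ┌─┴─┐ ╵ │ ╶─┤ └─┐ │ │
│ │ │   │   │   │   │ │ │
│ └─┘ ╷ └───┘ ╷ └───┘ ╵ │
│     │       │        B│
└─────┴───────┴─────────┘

Checking each cell for number of passages:

Dead ends found at positions:
  (0, 0)
  (0, 7)
  (0, 11)
  (2, 6)
  (2, 10)
  (3, 6)
  (4, 11)
  (5, 4)
  (7, 5)
  (7, 7)
  (8, 4)
  (8, 10)
  (9, 2)
  (10, 1)
  (10, 9)
Total dead ends: 15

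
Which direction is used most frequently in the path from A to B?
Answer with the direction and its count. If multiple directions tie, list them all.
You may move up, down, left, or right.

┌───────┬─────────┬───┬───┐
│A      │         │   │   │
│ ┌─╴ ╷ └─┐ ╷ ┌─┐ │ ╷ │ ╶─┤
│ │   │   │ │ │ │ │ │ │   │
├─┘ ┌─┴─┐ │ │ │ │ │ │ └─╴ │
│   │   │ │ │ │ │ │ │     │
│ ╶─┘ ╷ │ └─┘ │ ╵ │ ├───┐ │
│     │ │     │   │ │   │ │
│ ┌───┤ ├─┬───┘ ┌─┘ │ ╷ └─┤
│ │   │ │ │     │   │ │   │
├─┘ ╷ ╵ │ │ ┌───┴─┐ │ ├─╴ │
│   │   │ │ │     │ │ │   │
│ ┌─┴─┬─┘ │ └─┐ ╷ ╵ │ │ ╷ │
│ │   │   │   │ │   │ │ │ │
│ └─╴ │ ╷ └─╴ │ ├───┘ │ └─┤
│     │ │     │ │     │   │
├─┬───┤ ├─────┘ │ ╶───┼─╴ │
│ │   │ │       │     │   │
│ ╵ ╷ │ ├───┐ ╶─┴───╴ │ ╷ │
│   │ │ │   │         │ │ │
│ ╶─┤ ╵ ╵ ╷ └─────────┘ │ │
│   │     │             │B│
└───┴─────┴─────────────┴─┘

Directions: right, right, right, down, right, down, down, right, right, up, up, up, right, right, down, down, down, left, down, left, left, down, down, right, down, left, left, up, left, down, down, down, down, right, up, right, down, right, right, right, right, right, right, up, up, right, down, down
Counts: {'right': 18, 'down': 17, 'up': 7, 'left': 6}
Most common: right (18 times)

Solution:

┌───────┬─────────┬───┬───┐
│A → → ↓│    ↱ → ↓│   │   │
│ ┌─╴ ╷ └─┐ ╷ ┌─┐ │ ╷ │ ╶─┤
│ │   │↳ ↓│ │↑│ │↓│ │ │   │
├─┘ ┌─┴─┐ │ │ │ │ │ │ └─╴ │
│   │   │↓│ │↑│ │↓│ │     │
│ ╶─┘ ╷ │ └─┘ │ ╵ │ ├───┐ │
│     │ │↳ → ↑│↓ ↲│ │   │ │
│ ┌───┤ ├─┬───┘ ┌─┘ │ ╷ └─┤
│ │   │ │ │↓ ← ↲│   │ │   │
├─┘ ╷ ╵ │ │ ┌───┴─┐ │ ├─╴ │
│   │   │ │↓│     │ │ │   │
│ ┌─┴─┬─┘ │ └─┐ ╷ ╵ │ │ ╷ │
│ │   │↓ ↰│↳ ↓│ │   │ │ │ │
│ └─╴ │ ╷ └─╴ │ ├───┘ │ └─┤
│     │↓│↑ ← ↲│ │     │   │
├─┬───┤ ├─────┘ │ ╶───┼─╴ │
│ │   │↓│       │     │↱ ↓│
│ ╵ ╷ │ ├───┐ ╶─┴───╴ │ ╷ │
│   │ │↓│↱ ↓│         │↑│↓│
│ ╶─┤ ╵ ╵ ╷ └─────────┘ │ │
│   │  ↳ ↑│↳ → → → → → ↑│B│
└───┴─────┴─────────────┴─┘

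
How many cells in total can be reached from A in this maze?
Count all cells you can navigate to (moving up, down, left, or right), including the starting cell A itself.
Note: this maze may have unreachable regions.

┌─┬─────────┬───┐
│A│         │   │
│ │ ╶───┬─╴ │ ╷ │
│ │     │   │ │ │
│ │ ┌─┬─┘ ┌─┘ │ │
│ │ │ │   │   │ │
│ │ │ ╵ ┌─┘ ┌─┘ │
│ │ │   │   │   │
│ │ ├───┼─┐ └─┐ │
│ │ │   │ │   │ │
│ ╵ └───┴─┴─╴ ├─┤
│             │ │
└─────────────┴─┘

Using BFS/flood-fill to find all reachable cells from A:
Maze size: 6 × 8 = 48 total cells
4 cell(s) are walled off and cannot be reached from A.
Reachable cells: 44

Reachable region (· marks reachable cells):

┌─┬─────────┬───┐
│A│· · · · ·│· ·│
│ │ ╶───┬─╴ │ ╷ │
│·│· · ·│· ·│·│·│
│ │ ┌─┬─┘ ┌─┘ │ │
│·│·│·│· ·│· ·│·│
│ │ │ ╵ ┌─┘ ┌─┘ │
│·│·│· ·│· ·│· ·│
│ │ ├───┼─┐ └─┐ │
│·│·│   │ │· ·│·│
│ ╵ └───┴─┴─╴ ├─┤
│· · · · · · ·│ │
└─────────────┴─┘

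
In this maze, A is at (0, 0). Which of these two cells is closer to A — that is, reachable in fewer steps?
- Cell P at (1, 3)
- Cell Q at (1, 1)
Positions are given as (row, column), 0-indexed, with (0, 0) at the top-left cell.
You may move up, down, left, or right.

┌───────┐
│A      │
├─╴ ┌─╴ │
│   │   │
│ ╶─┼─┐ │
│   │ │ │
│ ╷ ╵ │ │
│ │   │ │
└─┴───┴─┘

Shortest path A → P at (1, 3): 4 steps
Shortest path A → Q at (1, 1): 2 steps

Q is closer (2 steps vs 4 steps).

Path to P:

┌───────┐
│A → → ↓│
├─╴ ┌─╴ │
│   │  P│
│ ╶─┼─┐ │
│   │ │ │
│ ╷ ╵ │ │
│ │   │ │
└─┴───┴─┘

Path to Q:

┌───────┐
│A ↓    │
├─╴ ┌─╴ │
│  Q│   │
│ ╶─┼─┐ │
│   │ │ │
│ ╷ ╵ │ │
│ │   │ │
└─┴───┴─┘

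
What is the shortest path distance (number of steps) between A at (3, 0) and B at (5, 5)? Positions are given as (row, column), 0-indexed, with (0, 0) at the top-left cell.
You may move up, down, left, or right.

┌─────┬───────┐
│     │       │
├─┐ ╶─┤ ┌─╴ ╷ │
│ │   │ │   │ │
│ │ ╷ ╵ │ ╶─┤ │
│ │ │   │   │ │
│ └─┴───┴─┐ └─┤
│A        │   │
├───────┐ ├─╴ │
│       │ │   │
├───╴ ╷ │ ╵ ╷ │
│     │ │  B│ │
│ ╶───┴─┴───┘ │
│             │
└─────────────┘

Finding path from (3, 0) to (5, 5):
Path: (3,0) → (3,1) → (3,2) → (3,3) → (3,4) → (4,4) → (5,4) → (5,5)
Distance: 7 steps

Solution:

┌─────┬───────┐
│     │       │
├─┐ ╶─┤ ┌─╴ ╷ │
│ │   │ │   │ │
│ │ ╷ ╵ │ ╶─┤ │
│ │ │   │   │ │
│ └─┴───┴─┐ └─┤
│A → → → ↓│   │
├───────┐ ├─╴ │
│       │↓│   │
├───╴ ╷ │ ╵ ╷ │
│     │ │↳ B│ │
│ ╶───┴─┴───┘ │
│             │
└─────────────┘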